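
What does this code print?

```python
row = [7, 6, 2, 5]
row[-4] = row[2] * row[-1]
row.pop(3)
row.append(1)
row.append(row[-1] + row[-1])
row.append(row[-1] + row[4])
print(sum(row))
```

row[-4] = row[2]*row[-1] = 2*5 = 10 → [10, 6, 2, 5]
pop(3) removes 5 → [10, 6, 2]
append 1 → [10, 6, 2, 1]
append row[-1]+row[-1] = 1+1 = 2 → [10, 6, 2, 1, 2]
append row[-1]+row[4] = 2+2 = 4 → [10, 6, 2, 1, 2, 4]
sum = 25

25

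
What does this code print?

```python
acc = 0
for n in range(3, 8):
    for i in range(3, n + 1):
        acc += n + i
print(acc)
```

n=3,i=3: acc = 0+6 = 6
n=4,i=3: acc = 6+7 = 13
n=4,i=4: acc = 13+8 = 21
n=5,i=3: acc = 21+8 = 29
n=5,i=4: acc = 29+9 = 38
n=5,i=5: acc = 38+10 = 48
n=6,i=3: acc = 48+9 = 57
n=6,i=4: acc = 57+10 = 67
n=6,i=5: acc = 67+11 = 78
n=6,i=6: acc = 78+12 = 90
n=7,i=3: acc = 90+10 = 100
n=7,i=4: acc = 100+11 = 111
n=7,i=5: acc = 111+12 = 123
n=7,i=6: acc = 123+13 = 136
n=7,i=7: acc = 136+14 = 150

150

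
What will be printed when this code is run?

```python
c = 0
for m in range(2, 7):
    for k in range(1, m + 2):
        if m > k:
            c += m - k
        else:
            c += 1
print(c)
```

m=2,k=1: 2>1, c = 0+1 = 1
m=2,k=2: not 2>2, c = 1+1 = 2
m=2,k=3: not 2>3, c = 2+1 = 3
m=3,k=1: 3>1, c = 3+2 = 5
m=3,k=2: 3>2, c = 5+1 = 6
m=3,k=3: not 3>3, c = 6+1 = 7
m=3,k=4: not 3>4, c = 7+1 = 8
m=4,k=1: 4>1, c = 8+3 = 11
m=4,k=2: 4>2, c = 11+2 = 13
m=4,k=3: 4>3, c = 13+1 = 14
m=4,k=4: not 4>4, c = 14+1 = 15
m=4,k=5: not 4>5, c = 15+1 = 16
m=5,k=1: 5>1, c = 16+4 = 20
m=5,k=2: 5>2, c = 20+3 = 23
m=5,k=3: 5>3, c = 23+2 = 25
m=5,k=4: 5>4, c = 25+1 = 26
m=5,k=5: not 5>5, c = 26+1 = 27
m=5,k=6: not 5>6, c = 27+1 = 28
m=6,k=1: 6>1, c = 28+5 = 33
m=6,k=2: 6>2, c = 33+4 = 37
m=6,k=3: 6>3, c = 37+3 = 40
m=6,k=4: 6>4, c = 40+2 = 42
m=6,k=5: 6>5, c = 42+1 = 43
m=6,k=6: not 6>6, c = 43+1 = 44
m=6,k=7: not 6>7, c = 44+1 = 45

45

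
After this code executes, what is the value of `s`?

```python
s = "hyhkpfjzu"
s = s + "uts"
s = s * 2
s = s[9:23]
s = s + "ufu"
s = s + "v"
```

'utshyhkpfjzuutufuv'

+ 'uts' → 'hyhkpfjzuuts'
repeat ×2 → 'hyhkpfjzuutshyhkpfjzuuts'
slice [9:23] → 'utshyhkpfjzuut'
+ 'ufu' → 'utshyhkpfjzuutufu'
+ 'v' → 'utshyhkpfjzuutufuv'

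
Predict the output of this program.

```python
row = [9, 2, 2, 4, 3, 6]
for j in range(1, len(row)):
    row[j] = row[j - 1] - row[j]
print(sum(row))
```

j=1: row[1] = 9-2 = 7 → [9, 7, 2, 4, 3, 6]
j=2: row[2] = 7-2 = 5 → [9, 7, 5, 4, 3, 6]
j=3: row[3] = 5-4 = 1 → [9, 7, 5, 1, 3, 6]
j=4: row[4] = 1-3 = -2 → [9, 7, 5, 1, -2, 6]
j=5: row[5] = (-2)-6 = -8 → [9, 7, 5, 1, -2, -8]
sum = 12

12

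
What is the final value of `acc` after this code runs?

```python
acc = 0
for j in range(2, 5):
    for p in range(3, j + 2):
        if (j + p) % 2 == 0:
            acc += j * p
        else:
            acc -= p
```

j=2,p=3: odd sum, acc = 0-3 = -3
j=3,p=3: even sum, acc = (-3)+9 = 6
j=3,p=4: odd sum, acc = 6-4 = 2
j=4,p=3: odd sum, acc = 2-3 = -1
j=4,p=4: even sum, acc = (-1)+16 = 15
j=4,p=5: odd sum, acc = 15-5 = 10

10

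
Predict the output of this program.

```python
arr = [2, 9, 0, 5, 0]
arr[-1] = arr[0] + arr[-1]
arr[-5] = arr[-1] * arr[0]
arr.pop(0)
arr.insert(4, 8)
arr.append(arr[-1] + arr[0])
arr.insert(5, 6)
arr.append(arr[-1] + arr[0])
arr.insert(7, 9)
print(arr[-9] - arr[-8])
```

9

arr[-1] = arr[0]+arr[-1] = 2+0 = 2 → [2, 9, 0, 5, 2]
arr[-5] = arr[-1]*arr[0] = 2*2 = 4 → [4, 9, 0, 5, 2]
pop(0) removes 4 → [9, 0, 5, 2]
insert 8 at 4 → [9, 0, 5, 2, 8]
append arr[-1]+arr[0] = 8+9 = 17 → [9, 0, 5, 2, 8, 17]
insert 6 at 5 → [9, 0, 5, 2, 8, 6, 17]
append arr[-1]+arr[0] = 17+9 = 26 → [9, 0, 5, 2, 8, 6, 17, 26]
insert 9 at 7 → [9, 0, 5, 2, 8, 6, 17, 9, 26]
arr[-9]-arr[-8] = 9-0 = 9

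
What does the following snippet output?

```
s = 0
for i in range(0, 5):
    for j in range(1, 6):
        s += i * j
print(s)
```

150

i=0,j=1: s = 0+0 = 0
i=0,j=2: s = 0+0 = 0
i=0,j=3: s = 0+0 = 0
i=0,j=4: s = 0+0 = 0
i=0,j=5: s = 0+0 = 0
i=1,j=1: s = 0+1 = 1
i=1,j=2: s = 1+2 = 3
i=1,j=3: s = 3+3 = 6
i=1,j=4: s = 6+4 = 10
i=1,j=5: s = 10+5 = 15
i=2,j=1: s = 15+2 = 17
i=2,j=2: s = 17+4 = 21
i=2,j=3: s = 21+6 = 27
i=2,j=4: s = 27+8 = 35
i=2,j=5: s = 35+10 = 45
i=3,j=1: s = 45+3 = 48
i=3,j=2: s = 48+6 = 54
i=3,j=3: s = 54+9 = 63
i=3,j=4: s = 63+12 = 75
i=3,j=5: s = 75+15 = 90
i=4,j=1: s = 90+4 = 94
i=4,j=2: s = 94+8 = 102
i=4,j=3: s = 102+12 = 114
i=4,j=4: s = 114+16 = 130
i=4,j=5: s = 130+20 = 150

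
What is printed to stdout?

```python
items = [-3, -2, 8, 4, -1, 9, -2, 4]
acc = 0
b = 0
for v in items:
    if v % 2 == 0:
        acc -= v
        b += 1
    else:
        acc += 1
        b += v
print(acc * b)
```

v=-3: not even, acc = 0+1 = 1; b=-3
v=-2: even, acc = 1-(-2) = 3; b=-2
v=8: even, acc = 3-8 = -5; b=-1
v=4: even, acc = (-5)-4 = -9; b=0
v=-1: not even, acc = (-9)+1 = -8; b=-1
v=9: not even, acc = (-8)+1 = -7; b=8
v=-2: even, acc = (-7)-(-2) = -5; b=9
v=4: even, acc = (-5)-4 = -9; b=10
acc*b = (-9)*10 = -90

-90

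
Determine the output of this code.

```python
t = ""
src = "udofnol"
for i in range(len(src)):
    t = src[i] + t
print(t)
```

i=0: prepend 'u' → 'u'
i=1: prepend 'd' → 'du'
i=2: prepend 'o' → 'odu'
i=3: prepend 'f' → 'fodu'
i=4: prepend 'n' → 'nfodu'
i=5: prepend 'o' → 'onfodu'
i=6: prepend 'l' → 'lonfodu'

lonfodu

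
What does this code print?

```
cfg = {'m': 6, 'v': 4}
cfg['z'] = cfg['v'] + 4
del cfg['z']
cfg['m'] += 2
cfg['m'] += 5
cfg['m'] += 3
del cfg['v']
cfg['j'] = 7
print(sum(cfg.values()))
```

cfg['z'] = cfg['v']+4 = 8 → {'m': 6, 'v': 4, 'z': 8}
del 'z' → {'m': 6, 'v': 4}
cfg['m'] = 6+2 = 8 → {'m': 8, 'v': 4}
cfg['m'] = 8+5 = 13 → {'m': 13, 'v': 4}
cfg['m'] = 13+3 = 16 → {'m': 16, 'v': 4}
del 'v' → {'m': 16}
cfg['j'] = 7 → {'m': 16, 'j': 7}
sum of values = 23

23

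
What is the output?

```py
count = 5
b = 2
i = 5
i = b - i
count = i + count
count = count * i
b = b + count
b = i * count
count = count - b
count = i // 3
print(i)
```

-3

i = 2-5 = -3
count = (-3)+5 = 2
count = 2*(-3) = -6
b = 2+(-6) = -4
b = (-3)*(-6) = 18
count = (-6)-18 = -24
count = (-3)//3 = -1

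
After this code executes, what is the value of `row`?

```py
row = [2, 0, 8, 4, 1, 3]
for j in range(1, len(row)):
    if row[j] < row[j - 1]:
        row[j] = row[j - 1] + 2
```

[2, 4, 8, 10, 12, 14]

j=1: 0<2, row[1] = 2+2 = 4 → [2, 4, 8, 4, 1, 3]
j=2: 8>=4, unchanged → [2, 4, 8, 4, 1, 3]
j=3: 4<8, row[3] = 8+2 = 10 → [2, 4, 8, 10, 1, 3]
j=4: 1<10, row[4] = 10+2 = 12 → [2, 4, 8, 10, 12, 3]
j=5: 3<12, row[5] = 12+2 = 14 → [2, 4, 8, 10, 12, 14]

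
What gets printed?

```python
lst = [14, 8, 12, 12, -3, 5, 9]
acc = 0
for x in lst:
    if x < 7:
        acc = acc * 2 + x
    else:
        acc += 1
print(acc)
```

16

x=14: not <7, acc = 0+1 = 1
x=8: not <7, acc = 1+1 = 2
x=12: not <7, acc = 2+1 = 3
x=12: not <7, acc = 3+1 = 4
x=-3: <7, acc = 4*2+(-3) = 5
x=5: <7, acc = 5*2+5 = 15
x=9: not <7, acc = 15+1 = 16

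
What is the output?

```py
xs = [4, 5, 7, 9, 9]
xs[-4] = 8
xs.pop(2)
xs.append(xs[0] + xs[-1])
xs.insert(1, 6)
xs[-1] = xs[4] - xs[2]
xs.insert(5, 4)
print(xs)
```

xs[-4] = 8 → [4, 8, 7, 9, 9]
pop(2) removes 7 → [4, 8, 9, 9]
append xs[0]+xs[-1] = 4+9 = 13 → [4, 8, 9, 9, 13]
insert 6 at 1 → [4, 6, 8, 9, 9, 13]
xs[-1] = xs[4]-xs[2] = 9-8 = 1 → [4, 6, 8, 9, 9, 1]
insert 4 at 5 → [4, 6, 8, 9, 9, 4, 1]

[4, 6, 8, 9, 9, 4, 1]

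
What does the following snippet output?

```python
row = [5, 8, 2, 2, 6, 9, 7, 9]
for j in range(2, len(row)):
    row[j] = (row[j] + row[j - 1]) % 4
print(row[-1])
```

3

j=2: row[2] = (2+8)%4 = 2 → [5, 8, 2, 2, 6, 9, 7, 9]
j=3: row[3] = (2+2)%4 = 0 → [5, 8, 2, 0, 6, 9, 7, 9]
j=4: row[4] = (6+0)%4 = 2 → [5, 8, 2, 0, 2, 9, 7, 9]
j=5: row[5] = (9+2)%4 = 3 → [5, 8, 2, 0, 2, 3, 7, 9]
j=6: row[6] = (7+3)%4 = 2 → [5, 8, 2, 0, 2, 3, 2, 9]
j=7: row[7] = (9+2)%4 = 3 → [5, 8, 2, 0, 2, 3, 2, 3]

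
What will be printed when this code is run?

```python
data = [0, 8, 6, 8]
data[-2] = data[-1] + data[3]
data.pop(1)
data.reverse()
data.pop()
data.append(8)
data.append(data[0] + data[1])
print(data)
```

data[-2] = data[-1]+data[3] = 8+8 = 16 → [0, 8, 16, 8]
pop(1) removes 8 → [0, 16, 8]
reverse → [8, 16, 0]
pop() removes 0 → [8, 16]
append 8 → [8, 16, 8]
append data[0]+data[1] = 8+16 = 24 → [8, 16, 8, 24]

[8, 16, 8, 24]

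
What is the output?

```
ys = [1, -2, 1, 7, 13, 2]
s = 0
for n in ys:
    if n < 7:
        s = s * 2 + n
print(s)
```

4

n=1: <7, s = 0*2+1 = 1
n=-2: <7, s = 1*2+(-2) = 0
n=1: <7, s = 0*2+1 = 1
n=7: not <7
n=13: not <7
n=2: <7, s = 1*2+2 = 4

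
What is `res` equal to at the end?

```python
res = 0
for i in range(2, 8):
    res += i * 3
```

81

i=2: res = 0+2*3 = 6
i=3: res = 6+3*3 = 15
i=4: res = 15+4*3 = 27
i=5: res = 27+5*3 = 42
i=6: res = 42+6*3 = 60
i=7: res = 60+7*3 = 81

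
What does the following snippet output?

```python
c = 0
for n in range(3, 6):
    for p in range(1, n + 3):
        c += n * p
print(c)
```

269

n=3,p=1: c = 0+3 = 3
n=3,p=2: c = 3+6 = 9
n=3,p=3: c = 9+9 = 18
n=3,p=4: c = 18+12 = 30
n=3,p=5: c = 30+15 = 45
n=4,p=1: c = 45+4 = 49
n=4,p=2: c = 49+8 = 57
n=4,p=3: c = 57+12 = 69
n=4,p=4: c = 69+16 = 85
n=4,p=5: c = 85+20 = 105
n=4,p=6: c = 105+24 = 129
n=5,p=1: c = 129+5 = 134
n=5,p=2: c = 134+10 = 144
n=5,p=3: c = 144+15 = 159
n=5,p=4: c = 159+20 = 179
n=5,p=5: c = 179+25 = 204
n=5,p=6: c = 204+30 = 234
n=5,p=7: c = 234+35 = 269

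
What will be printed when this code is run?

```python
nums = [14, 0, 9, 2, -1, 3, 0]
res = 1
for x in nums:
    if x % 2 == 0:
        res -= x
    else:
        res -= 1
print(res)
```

x=14: even, res = 1-14 = -13
x=0: even, res = (-13)-0 = -13
x=9: not even, res = (-13)-1 = -14
x=2: even, res = (-14)-2 = -16
x=-1: not even, res = (-16)-1 = -17
x=3: not even, res = (-17)-1 = -18
x=0: even, res = (-18)-0 = -18

-18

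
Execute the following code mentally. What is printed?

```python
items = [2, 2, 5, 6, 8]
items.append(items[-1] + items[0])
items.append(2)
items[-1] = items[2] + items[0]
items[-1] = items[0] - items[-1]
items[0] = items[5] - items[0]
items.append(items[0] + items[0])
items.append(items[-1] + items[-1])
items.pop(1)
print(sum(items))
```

80

append items[-1]+items[0] = 8+2 = 10 → [2, 2, 5, 6, 8, 10]
append 2 → [2, 2, 5, 6, 8, 10, 2]
items[-1] = items[2]+items[0] = 5+2 = 7 → [2, 2, 5, 6, 8, 10, 7]
items[-1] = items[0]-items[-1] = 2-7 = -5 → [2, 2, 5, 6, 8, 10, -5]
items[0] = items[5]-items[0] = 10-2 = 8 → [8, 2, 5, 6, 8, 10, -5]
append items[0]+items[0] = 8+8 = 16 → [8, 2, 5, 6, 8, 10, -5, 16]
append items[-1]+items[-1] = 16+16 = 32 → [8, 2, 5, 6, 8, 10, -5, 16, 32]
pop(1) removes 2 → [8, 5, 6, 8, 10, -5, 16, 32]
sum = 80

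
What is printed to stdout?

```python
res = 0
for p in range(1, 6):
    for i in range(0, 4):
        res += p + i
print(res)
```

p=1,i=0: res = 0+1 = 1
p=1,i=1: res = 1+2 = 3
p=1,i=2: res = 3+3 = 6
p=1,i=3: res = 6+4 = 10
p=2,i=0: res = 10+2 = 12
p=2,i=1: res = 12+3 = 15
p=2,i=2: res = 15+4 = 19
p=2,i=3: res = 19+5 = 24
p=3,i=0: res = 24+3 = 27
p=3,i=1: res = 27+4 = 31
p=3,i=2: res = 31+5 = 36
p=3,i=3: res = 36+6 = 42
p=4,i=0: res = 42+4 = 46
p=4,i=1: res = 46+5 = 51
p=4,i=2: res = 51+6 = 57
p=4,i=3: res = 57+7 = 64
p=5,i=0: res = 64+5 = 69
p=5,i=1: res = 69+6 = 75
p=5,i=2: res = 75+7 = 82
p=5,i=3: res = 82+8 = 90

90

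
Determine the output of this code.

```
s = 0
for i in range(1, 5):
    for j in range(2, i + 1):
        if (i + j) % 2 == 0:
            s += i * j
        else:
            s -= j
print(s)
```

i=2,j=2: even sum, s = 0+4 = 4
i=3,j=2: odd sum, s = 4-2 = 2
i=3,j=3: even sum, s = 2+9 = 11
i=4,j=2: even sum, s = 11+8 = 19
i=4,j=3: odd sum, s = 19-3 = 16
i=4,j=4: even sum, s = 16+16 = 32

32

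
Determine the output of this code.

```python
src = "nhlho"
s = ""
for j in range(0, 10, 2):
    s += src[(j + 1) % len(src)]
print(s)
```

hhnlo

j=0: add src[1]='h' → 'h'
j=2: add src[3]='h' → 'hh'
j=4: add src[0]='n' → 'hhn'
j=6: add src[2]='l' → 'hhnl'
j=8: add src[4]='o' → 'hhnlo'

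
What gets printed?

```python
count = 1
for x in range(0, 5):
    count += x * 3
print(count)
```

x=0: count = 1+0*3 = 1
x=1: count = 1+1*3 = 4
x=2: count = 4+2*3 = 10
x=3: count = 10+3*3 = 19
x=4: count = 19+4*3 = 31

31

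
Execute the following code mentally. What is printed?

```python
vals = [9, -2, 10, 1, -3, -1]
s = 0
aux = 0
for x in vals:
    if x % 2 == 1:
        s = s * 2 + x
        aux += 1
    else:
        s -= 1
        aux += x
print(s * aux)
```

x=9: odd, s = 0*2+9 = 9; aux=1
x=-2: not odd, s = 9-1 = 8; aux=-1
x=10: not odd, s = 8-1 = 7; aux=9
x=1: odd, s = 7*2+1 = 15; aux=10
x=-3: odd, s = 15*2+(-3) = 27; aux=11
x=-1: odd, s = 27*2+(-1) = 53; aux=12
s*aux = 53*12 = 636

636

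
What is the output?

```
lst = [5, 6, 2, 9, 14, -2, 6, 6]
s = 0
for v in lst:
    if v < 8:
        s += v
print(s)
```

23

v=5: <8, s = 0+5 = 5
v=6: <8, s = 5+6 = 11
v=2: <8, s = 11+2 = 13
v=9: not <8
v=14: not <8
v=-2: <8, s = 13+(-2) = 11
v=6: <8, s = 11+6 = 17
v=6: <8, s = 17+6 = 23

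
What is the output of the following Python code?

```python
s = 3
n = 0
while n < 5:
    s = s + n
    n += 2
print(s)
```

n=0: s = 3+0 = 3
n=2: s = 3+2 = 5
n=4: s = 5+4 = 9

9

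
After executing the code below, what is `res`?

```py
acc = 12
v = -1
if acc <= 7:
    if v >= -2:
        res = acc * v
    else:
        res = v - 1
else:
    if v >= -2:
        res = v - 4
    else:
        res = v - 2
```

-5

acc=12, v=-1
acc <= 7 is False; v >= -2 is True
→ res = v - 4 = -5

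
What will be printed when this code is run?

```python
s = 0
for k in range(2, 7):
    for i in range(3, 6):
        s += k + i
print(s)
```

120

k=2,i=3: s = 0+5 = 5
k=2,i=4: s = 5+6 = 11
k=2,i=5: s = 11+7 = 18
k=3,i=3: s = 18+6 = 24
k=3,i=4: s = 24+7 = 31
k=3,i=5: s = 31+8 = 39
k=4,i=3: s = 39+7 = 46
k=4,i=4: s = 46+8 = 54
k=4,i=5: s = 54+9 = 63
k=5,i=3: s = 63+8 = 71
k=5,i=4: s = 71+9 = 80
k=5,i=5: s = 80+10 = 90
k=6,i=3: s = 90+9 = 99
k=6,i=4: s = 99+10 = 109
k=6,i=5: s = 109+11 = 120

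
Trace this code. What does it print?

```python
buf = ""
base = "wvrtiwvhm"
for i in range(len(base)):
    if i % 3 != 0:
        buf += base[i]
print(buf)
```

i=0: skip
i=1: add 'v' → 'v'
i=2: add 'r' → 'vr'
i=3: skip
i=4: add 'i' → 'vri'
i=5: add 'w' → 'vriw'
i=6: skip
i=7: add 'h' → 'vriwh'
i=8: add 'm' → 'vriwhm'

vriwhm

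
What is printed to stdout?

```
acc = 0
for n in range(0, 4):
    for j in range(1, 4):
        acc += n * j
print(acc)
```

n=0,j=1: acc = 0+0 = 0
n=0,j=2: acc = 0+0 = 0
n=0,j=3: acc = 0+0 = 0
n=1,j=1: acc = 0+1 = 1
n=1,j=2: acc = 1+2 = 3
n=1,j=3: acc = 3+3 = 6
n=2,j=1: acc = 6+2 = 8
n=2,j=2: acc = 8+4 = 12
n=2,j=3: acc = 12+6 = 18
n=3,j=1: acc = 18+3 = 21
n=3,j=2: acc = 21+6 = 27
n=3,j=3: acc = 27+9 = 36

36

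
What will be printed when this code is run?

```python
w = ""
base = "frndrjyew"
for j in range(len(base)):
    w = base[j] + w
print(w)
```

weyjrdnrf

j=0: prepend 'f' → 'f'
j=1: prepend 'r' → 'rf'
j=2: prepend 'n' → 'nrf'
j=3: prepend 'd' → 'dnrf'
j=4: prepend 'r' → 'rdnrf'
j=5: prepend 'j' → 'jrdnrf'
j=6: prepend 'y' → 'yjrdnrf'
j=7: prepend 'e' → 'eyjrdnrf'
j=8: prepend 'w' → 'weyjrdnrf'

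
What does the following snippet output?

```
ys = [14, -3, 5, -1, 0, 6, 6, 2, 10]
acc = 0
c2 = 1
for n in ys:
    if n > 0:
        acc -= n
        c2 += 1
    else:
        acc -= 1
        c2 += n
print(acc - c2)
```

-49

n=14: >0, acc = 0-14 = -14; c2=2
n=-3: not >0, acc = (-14)-1 = -15; c2=-1
n=5: >0, acc = (-15)-5 = -20; c2=0
n=-1: not >0, acc = (-20)-1 = -21; c2=-1
n=0: not >0, acc = (-21)-1 = -22; c2=-1
n=6: >0, acc = (-22)-6 = -28; c2=0
n=6: >0, acc = (-28)-6 = -34; c2=1
n=2: >0, acc = (-34)-2 = -36; c2=2
n=10: >0, acc = (-36)-10 = -46; c2=3
acc-c2 = (-46)-3 = -49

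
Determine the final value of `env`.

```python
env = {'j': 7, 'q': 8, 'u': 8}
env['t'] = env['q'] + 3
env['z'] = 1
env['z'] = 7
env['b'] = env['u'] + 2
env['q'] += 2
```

{'j': 7, 'q': 10, 'u': 8, 't': 11, 'z': 7, 'b': 10}

env['t'] = env['q']+3 = 11 → {'j': 7, 'q': 8, 'u': 8, 't': 11}
env['z'] = 1 → {'j': 7, 'q': 8, 'u': 8, 't': 11, 'z': 1}
env['z'] = 7 → {'j': 7, 'q': 8, 'u': 8, 't': 11, 'z': 7}
env['b'] = env['u']+2 = 10 → {'j': 7, 'q': 8, 'u': 8, 't': 11, 'z': 7, 'b': 10}
env['q'] = 8+2 = 10 → {'j': 7, 'q': 10, 'u': 8, 't': 11, 'z': 7, 'b': 10}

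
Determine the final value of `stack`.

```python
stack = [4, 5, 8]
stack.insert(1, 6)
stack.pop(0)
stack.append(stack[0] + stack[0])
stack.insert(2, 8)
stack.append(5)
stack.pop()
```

[6, 5, 8, 8, 12]

insert 6 at 1 → [4, 6, 5, 8]
pop(0) removes 4 → [6, 5, 8]
append stack[0]+stack[0] = 6+6 = 12 → [6, 5, 8, 12]
insert 8 at 2 → [6, 5, 8, 8, 12]
append 5 → [6, 5, 8, 8, 12, 5]
pop() removes 5 → [6, 5, 8, 8, 12]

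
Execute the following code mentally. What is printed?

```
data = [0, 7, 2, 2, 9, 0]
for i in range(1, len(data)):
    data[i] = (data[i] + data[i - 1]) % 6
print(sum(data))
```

i=1: data[1] = (7+0)%6 = 1 → [0, 1, 2, 2, 9, 0]
i=2: data[2] = (2+1)%6 = 3 → [0, 1, 3, 2, 9, 0]
i=3: data[3] = (2+3)%6 = 5 → [0, 1, 3, 5, 9, 0]
i=4: data[4] = (9+5)%6 = 2 → [0, 1, 3, 5, 2, 0]
i=5: data[5] = (0+2)%6 = 2 → [0, 1, 3, 5, 2, 2]
sum = 13

13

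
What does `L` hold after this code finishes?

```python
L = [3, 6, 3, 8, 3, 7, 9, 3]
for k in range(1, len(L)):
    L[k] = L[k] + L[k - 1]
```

[3, 9, 12, 20, 23, 30, 39, 42]

k=1: L[1] = 6+3 = 9 → [3, 9, 3, 8, 3, 7, 9, 3]
k=2: L[2] = 3+9 = 12 → [3, 9, 12, 8, 3, 7, 9, 3]
k=3: L[3] = 8+12 = 20 → [3, 9, 12, 20, 3, 7, 9, 3]
k=4: L[4] = 3+20 = 23 → [3, 9, 12, 20, 23, 7, 9, 3]
k=5: L[5] = 7+23 = 30 → [3, 9, 12, 20, 23, 30, 9, 3]
k=6: L[6] = 9+30 = 39 → [3, 9, 12, 20, 23, 30, 39, 3]
k=7: L[7] = 3+39 = 42 → [3, 9, 12, 20, 23, 30, 39, 42]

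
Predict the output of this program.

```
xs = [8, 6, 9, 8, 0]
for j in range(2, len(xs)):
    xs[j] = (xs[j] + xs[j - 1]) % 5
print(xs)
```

j=2: xs[2] = (9+6)%5 = 0 → [8, 6, 0, 8, 0]
j=3: xs[3] = (8+0)%5 = 3 → [8, 6, 0, 3, 0]
j=4: xs[4] = (0+3)%5 = 3 → [8, 6, 0, 3, 3]

[8, 6, 0, 3, 3]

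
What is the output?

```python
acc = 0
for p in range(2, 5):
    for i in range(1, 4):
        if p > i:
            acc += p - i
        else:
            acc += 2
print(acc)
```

16

p=2,i=1: 2>1, acc = 0+1 = 1
p=2,i=2: not 2>2, acc = 1+2 = 3
p=2,i=3: not 2>3, acc = 3+2 = 5
p=3,i=1: 3>1, acc = 5+2 = 7
p=3,i=2: 3>2, acc = 7+1 = 8
p=3,i=3: not 3>3, acc = 8+2 = 10
p=4,i=1: 4>1, acc = 10+3 = 13
p=4,i=2: 4>2, acc = 13+2 = 15
p=4,i=3: 4>3, acc = 15+1 = 16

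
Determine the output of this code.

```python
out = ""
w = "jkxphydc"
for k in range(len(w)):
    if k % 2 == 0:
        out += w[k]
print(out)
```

jxhd

k=0: add 'j' → 'j'
k=1: skip
k=2: add 'x' → 'jx'
k=3: skip
k=4: add 'h' → 'jxh'
k=5: skip
k=6: add 'd' → 'jxhd'
k=7: skip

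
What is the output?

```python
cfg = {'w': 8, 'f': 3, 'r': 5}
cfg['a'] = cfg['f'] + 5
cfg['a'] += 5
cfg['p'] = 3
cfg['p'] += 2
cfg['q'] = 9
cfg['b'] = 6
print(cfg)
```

cfg['a'] = cfg['f']+5 = 8 → {'w': 8, 'f': 3, 'r': 5, 'a': 8}
cfg['a'] = 8+5 = 13 → {'w': 8, 'f': 3, 'r': 5, 'a': 13}
cfg['p'] = 3 → {'w': 8, 'f': 3, 'r': 5, 'a': 13, 'p': 3}
cfg['p'] = 3+2 = 5 → {'w': 8, 'f': 3, 'r': 5, 'a': 13, 'p': 5}
cfg['q'] = 9 → {'w': 8, 'f': 3, 'r': 5, 'a': 13, 'p': 5, 'q': 9}
cfg['b'] = 6 → {'w': 8, 'f': 3, 'r': 5, 'a': 13, 'p': 5, 'q': 9, 'b': 6}

{'w': 8, 'f': 3, 'r': 5, 'a': 13, 'p': 5, 'q': 9, 'b': 6}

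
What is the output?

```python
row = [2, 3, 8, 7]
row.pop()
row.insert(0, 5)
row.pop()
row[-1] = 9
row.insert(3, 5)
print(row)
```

[5, 2, 9, 5]

pop() removes 7 → [2, 3, 8]
insert 5 at 0 → [5, 2, 3, 8]
pop() removes 8 → [5, 2, 3]
row[-1] = 9 → [5, 2, 9]
insert 5 at 3 → [5, 2, 9, 5]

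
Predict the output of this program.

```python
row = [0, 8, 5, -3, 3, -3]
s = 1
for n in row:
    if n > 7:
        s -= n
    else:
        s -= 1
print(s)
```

n=0: not >7, s = 1-1 = 0
n=8: >7, s = 0-8 = -8
n=5: not >7, s = (-8)-1 = -9
n=-3: not >7, s = (-9)-1 = -10
n=3: not >7, s = (-10)-1 = -11
n=-3: not >7, s = (-11)-1 = -12

-12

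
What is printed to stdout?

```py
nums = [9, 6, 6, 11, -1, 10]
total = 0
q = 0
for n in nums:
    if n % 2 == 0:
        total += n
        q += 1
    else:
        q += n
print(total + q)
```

44

n=9: not even; q=9
n=6: even, total = 0+6 = 6; q=10
n=6: even, total = 6+6 = 12; q=11
n=11: not even; q=22
n=-1: not even; q=21
n=10: even, total = 12+10 = 22; q=22
total+q = 22+22 = 44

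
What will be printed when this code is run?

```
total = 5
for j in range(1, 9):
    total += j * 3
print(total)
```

113

j=1: total = 5+1*3 = 8
j=2: total = 8+2*3 = 14
j=3: total = 14+3*3 = 23
j=4: total = 23+4*3 = 35
j=5: total = 35+5*3 = 50
j=6: total = 50+6*3 = 68
j=7: total = 68+7*3 = 89
j=8: total = 89+8*3 = 113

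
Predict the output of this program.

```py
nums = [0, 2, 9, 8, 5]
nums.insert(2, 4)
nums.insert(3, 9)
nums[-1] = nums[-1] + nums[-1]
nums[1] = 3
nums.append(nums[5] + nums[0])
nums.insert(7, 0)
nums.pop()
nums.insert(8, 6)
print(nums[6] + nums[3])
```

19

insert 4 at 2 → [0, 2, 4, 9, 8, 5]
insert 9 at 3 → [0, 2, 4, 9, 9, 8, 5]
nums[-1] = nums[-1]+nums[-1] = 5+5 = 10 → [0, 2, 4, 9, 9, 8, 10]
nums[1] = 3 → [0, 3, 4, 9, 9, 8, 10]
append nums[5]+nums[0] = 8+0 = 8 → [0, 3, 4, 9, 9, 8, 10, 8]
insert 0 at 7 → [0, 3, 4, 9, 9, 8, 10, 0, 8]
pop() removes 8 → [0, 3, 4, 9, 9, 8, 10, 0]
insert 6 at 8 → [0, 3, 4, 9, 9, 8, 10, 0, 6]
nums[6]+nums[3] = 10+9 = 19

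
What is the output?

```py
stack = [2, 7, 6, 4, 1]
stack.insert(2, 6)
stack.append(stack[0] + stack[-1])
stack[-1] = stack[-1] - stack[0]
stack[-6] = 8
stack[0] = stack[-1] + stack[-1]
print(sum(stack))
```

insert 6 at 2 → [2, 7, 6, 6, 4, 1]
append stack[0]+stack[-1] = 2+1 = 3 → [2, 7, 6, 6, 4, 1, 3]
stack[-1] = stack[-1]-stack[0] = 3-2 = 1 → [2, 7, 6, 6, 4, 1, 1]
stack[-6] = 8 → [2, 8, 6, 6, 4, 1, 1]
stack[0] = stack[-1]+stack[-1] = 1+1 = 2 → [2, 8, 6, 6, 4, 1, 1]
sum = 28

28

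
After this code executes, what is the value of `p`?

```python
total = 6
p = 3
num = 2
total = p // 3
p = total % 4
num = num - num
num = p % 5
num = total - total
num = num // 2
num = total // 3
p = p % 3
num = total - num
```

total = 3//3 = 1
p = 1%4 = 1
num = 2-2 = 0
num = 1%5 = 1
num = 1-1 = 0
num = 0//2 = 0
num = 1//3 = 0
p = 1%3 = 1
num = 1-0 = 1

1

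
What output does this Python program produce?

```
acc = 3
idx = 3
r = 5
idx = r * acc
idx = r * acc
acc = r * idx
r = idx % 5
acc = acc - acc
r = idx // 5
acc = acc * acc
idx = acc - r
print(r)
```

idx = 5*3 = 15
idx = 5*3 = 15
acc = 5*15 = 75
r = 15%5 = 0
acc = 75-75 = 0
r = 15//5 = 3
acc = 0*0 = 0
idx = 0-3 = -3

3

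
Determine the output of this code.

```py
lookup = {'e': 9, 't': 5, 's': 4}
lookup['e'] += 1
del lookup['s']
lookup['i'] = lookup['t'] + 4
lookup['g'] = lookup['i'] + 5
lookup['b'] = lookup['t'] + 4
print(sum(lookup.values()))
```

lookup['e'] = 9+1 = 10 → {'e': 10, 't': 5, 's': 4}
del 's' → {'e': 10, 't': 5}
lookup['i'] = lookup['t']+4 = 9 → {'e': 10, 't': 5, 'i': 9}
lookup['g'] = lookup['i']+5 = 14 → {'e': 10, 't': 5, 'i': 9, 'g': 14}
lookup['b'] = lookup['t']+4 = 9 → {'e': 10, 't': 5, 'i': 9, 'g': 14, 'b': 9}
sum of values = 47

47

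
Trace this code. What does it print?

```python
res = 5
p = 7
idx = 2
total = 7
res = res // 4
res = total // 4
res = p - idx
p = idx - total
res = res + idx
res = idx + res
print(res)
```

9

res = 5//4 = 1
res = 7//4 = 1
res = 7-2 = 5
p = 2-7 = -5
res = 5+2 = 7
res = 2+7 = 9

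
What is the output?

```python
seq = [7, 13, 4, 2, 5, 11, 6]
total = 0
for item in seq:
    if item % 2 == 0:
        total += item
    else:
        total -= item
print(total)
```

-24

item=7: not even, total = 0-7 = -7
item=13: not even, total = (-7)-13 = -20
item=4: even, total = (-20)+4 = -16
item=2: even, total = (-16)+2 = -14
item=5: not even, total = (-14)-5 = -19
item=11: not even, total = (-19)-11 = -30
item=6: even, total = (-30)+6 = -24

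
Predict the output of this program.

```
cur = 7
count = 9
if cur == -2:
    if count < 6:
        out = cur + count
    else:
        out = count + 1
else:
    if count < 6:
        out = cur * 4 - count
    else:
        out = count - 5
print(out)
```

cur=7, count=9
cur == -2 is False; count < 6 is False
→ out = count - 5 = 4

4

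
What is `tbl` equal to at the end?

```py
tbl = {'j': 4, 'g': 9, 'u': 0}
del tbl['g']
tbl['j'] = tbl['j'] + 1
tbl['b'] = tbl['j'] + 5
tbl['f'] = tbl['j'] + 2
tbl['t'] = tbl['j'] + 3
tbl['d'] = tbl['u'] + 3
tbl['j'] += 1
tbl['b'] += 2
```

{'j': 6, 'u': 0, 'b': 12, 'f': 7, 't': 8, 'd': 3}

del 'g' → {'j': 4, 'u': 0}
tbl['j'] = tbl['j']+1 = 5 → {'j': 5, 'u': 0}
tbl['b'] = tbl['j']+5 = 10 → {'j': 5, 'u': 0, 'b': 10}
tbl['f'] = tbl['j']+2 = 7 → {'j': 5, 'u': 0, 'b': 10, 'f': 7}
tbl['t'] = tbl['j']+3 = 8 → {'j': 5, 'u': 0, 'b': 10, 'f': 7, 't': 8}
tbl['d'] = tbl['u']+3 = 3 → {'j': 5, 'u': 0, 'b': 10, 'f': 7, 't': 8, 'd': 3}
tbl['j'] = 5+1 = 6 → {'j': 6, 'u': 0, 'b': 10, 'f': 7, 't': 8, 'd': 3}
tbl['b'] = 10+2 = 12 → {'j': 6, 'u': 0, 'b': 12, 'f': 7, 't': 8, 'd': 3}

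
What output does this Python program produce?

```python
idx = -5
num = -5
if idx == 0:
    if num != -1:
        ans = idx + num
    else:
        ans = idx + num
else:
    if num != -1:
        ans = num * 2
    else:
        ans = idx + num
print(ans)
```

idx=-5, num=-5
idx == 0 is False; num != -1 is True
→ ans = num * 2 = -10

-10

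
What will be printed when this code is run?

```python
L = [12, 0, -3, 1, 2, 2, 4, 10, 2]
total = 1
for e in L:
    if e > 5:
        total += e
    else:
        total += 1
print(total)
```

e=12: >5, total = 1+12 = 13
e=0: not >5, total = 13+1 = 14
e=-3: not >5, total = 14+1 = 15
e=1: not >5, total = 15+1 = 16
e=2: not >5, total = 16+1 = 17
e=2: not >5, total = 17+1 = 18
e=4: not >5, total = 18+1 = 19
e=10: >5, total = 19+10 = 29
e=2: not >5, total = 29+1 = 30

30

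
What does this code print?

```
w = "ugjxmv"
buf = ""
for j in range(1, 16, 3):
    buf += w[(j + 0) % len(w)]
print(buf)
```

j=1: add w[1]='g' → 'g'
j=4: add w[4]='m' → 'gm'
j=7: add w[1]='g' → 'gmg'
j=10: add w[4]='m' → 'gmgm'
j=13: add w[1]='g' → 'gmgmg'

gmgmg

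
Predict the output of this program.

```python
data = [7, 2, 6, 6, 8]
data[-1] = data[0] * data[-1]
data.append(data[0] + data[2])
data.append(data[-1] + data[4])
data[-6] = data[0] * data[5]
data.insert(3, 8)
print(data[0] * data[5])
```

data[-1] = data[0]*data[-1] = 7*8 = 56 → [7, 2, 6, 6, 56]
append data[0]+data[2] = 7+6 = 13 → [7, 2, 6, 6, 56, 13]
append data[-1]+data[4] = 13+56 = 69 → [7, 2, 6, 6, 56, 13, 69]
data[-6] = data[0]*data[5] = 7*13 = 91 → [7, 91, 6, 6, 56, 13, 69]
insert 8 at 3 → [7, 91, 6, 8, 6, 56, 13, 69]
data[0]*data[5] = 7*56 = 392

392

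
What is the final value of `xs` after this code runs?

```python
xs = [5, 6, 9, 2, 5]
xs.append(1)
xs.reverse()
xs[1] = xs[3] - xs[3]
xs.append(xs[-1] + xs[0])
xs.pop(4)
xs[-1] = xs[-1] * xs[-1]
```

append 1 → [5, 6, 9, 2, 5, 1]
reverse → [1, 5, 2, 9, 6, 5]
xs[1] = xs[3]-xs[3] = 9-9 = 0 → [1, 0, 2, 9, 6, 5]
append xs[-1]+xs[0] = 5+1 = 6 → [1, 0, 2, 9, 6, 5, 6]
pop(4) removes 6 → [1, 0, 2, 9, 5, 6]
xs[-1] = xs[-1]*xs[-1] = 6*6 = 36 → [1, 0, 2, 9, 5, 36]

[1, 0, 2, 9, 5, 36]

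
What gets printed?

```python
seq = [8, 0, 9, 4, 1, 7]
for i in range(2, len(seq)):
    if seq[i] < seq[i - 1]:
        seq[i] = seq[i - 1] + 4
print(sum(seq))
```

68

i=2: 9>=0, unchanged → [8, 0, 9, 4, 1, 7]
i=3: 4<9, seq[3] = 9+4 = 13 → [8, 0, 9, 13, 1, 7]
i=4: 1<13, seq[4] = 13+4 = 17 → [8, 0, 9, 13, 17, 7]
i=5: 7<17, seq[5] = 17+4 = 21 → [8, 0, 9, 13, 17, 21]
sum = 68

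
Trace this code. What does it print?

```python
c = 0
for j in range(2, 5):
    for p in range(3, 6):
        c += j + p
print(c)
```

63

j=2,p=3: c = 0+5 = 5
j=2,p=4: c = 5+6 = 11
j=2,p=5: c = 11+7 = 18
j=3,p=3: c = 18+6 = 24
j=3,p=4: c = 24+7 = 31
j=3,p=5: c = 31+8 = 39
j=4,p=3: c = 39+7 = 46
j=4,p=4: c = 46+8 = 54
j=4,p=5: c = 54+9 = 63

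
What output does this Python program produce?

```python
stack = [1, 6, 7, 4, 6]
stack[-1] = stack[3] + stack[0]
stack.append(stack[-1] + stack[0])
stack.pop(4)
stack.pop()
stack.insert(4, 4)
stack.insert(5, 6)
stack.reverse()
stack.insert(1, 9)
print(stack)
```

[6, 9, 4, 4, 7, 6, 1]

stack[-1] = stack[3]+stack[0] = 4+1 = 5 → [1, 6, 7, 4, 5]
append stack[-1]+stack[0] = 5+1 = 6 → [1, 6, 7, 4, 5, 6]
pop(4) removes 5 → [1, 6, 7, 4, 6]
pop() removes 6 → [1, 6, 7, 4]
insert 4 at 4 → [1, 6, 7, 4, 4]
insert 6 at 5 → [1, 6, 7, 4, 4, 6]
reverse → [6, 4, 4, 7, 6, 1]
insert 9 at 1 → [6, 9, 4, 4, 7, 6, 1]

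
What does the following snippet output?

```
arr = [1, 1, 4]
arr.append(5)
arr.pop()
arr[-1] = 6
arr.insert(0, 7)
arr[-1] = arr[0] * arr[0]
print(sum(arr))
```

58

append 5 → [1, 1, 4, 5]
pop() removes 5 → [1, 1, 4]
arr[-1] = 6 → [1, 1, 6]
insert 7 at 0 → [7, 1, 1, 6]
arr[-1] = arr[0]*arr[0] = 7*7 = 49 → [7, 1, 1, 49]
sum = 58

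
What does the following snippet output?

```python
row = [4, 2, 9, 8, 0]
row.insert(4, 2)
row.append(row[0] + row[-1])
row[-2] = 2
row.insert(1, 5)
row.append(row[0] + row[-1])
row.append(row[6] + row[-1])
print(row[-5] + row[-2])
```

insert 2 at 4 → [4, 2, 9, 8, 2, 0]
append row[0]+row[-1] = 4+0 = 4 → [4, 2, 9, 8, 2, 0, 4]
row[-2] = 2 → [4, 2, 9, 8, 2, 2, 4]
insert 5 at 1 → [4, 5, 2, 9, 8, 2, 2, 4]
append row[0]+row[-1] = 4+4 = 8 → [4, 5, 2, 9, 8, 2, 2, 4, 8]
append row[6]+row[-1] = 2+8 = 10 → [4, 5, 2, 9, 8, 2, 2, 4, 8, 10]
row[-5]+row[-2] = 2+8 = 10

10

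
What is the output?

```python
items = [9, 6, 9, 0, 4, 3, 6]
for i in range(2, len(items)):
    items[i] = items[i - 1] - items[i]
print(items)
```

i=2: items[2] = 6-9 = -3 → [9, 6, -3, 0, 4, 3, 6]
i=3: items[3] = (-3)-0 = -3 → [9, 6, -3, -3, 4, 3, 6]
i=4: items[4] = (-3)-4 = -7 → [9, 6, -3, -3, -7, 3, 6]
i=5: items[5] = (-7)-3 = -10 → [9, 6, -3, -3, -7, -10, 6]
i=6: items[6] = (-10)-6 = -16 → [9, 6, -3, -3, -7, -10, -16]

[9, 6, -3, -3, -7, -10, -16]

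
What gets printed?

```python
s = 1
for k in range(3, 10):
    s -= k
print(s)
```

-41

k=3: s = 1-3 = -2
k=4: s = (-2)-4 = -6
k=5: s = (-6)-5 = -11
k=6: s = (-11)-6 = -17
k=7: s = (-17)-7 = -24
k=8: s = (-24)-8 = -32
k=9: s = (-32)-9 = -41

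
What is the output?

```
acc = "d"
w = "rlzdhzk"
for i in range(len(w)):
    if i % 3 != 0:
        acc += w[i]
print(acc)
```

i=0: skip
i=1: add 'l' → 'dl'
i=2: add 'z' → 'dlz'
i=3: skip
i=4: add 'h' → 'dlzh'
i=5: add 'z' → 'dlzhz'
i=6: skip

dlzhz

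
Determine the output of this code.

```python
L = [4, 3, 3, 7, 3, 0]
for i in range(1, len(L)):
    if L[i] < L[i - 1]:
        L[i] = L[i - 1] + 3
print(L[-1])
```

i=1: 3<4, L[1] = 4+3 = 7 → [4, 7, 3, 7, 3, 0]
i=2: 3<7, L[2] = 7+3 = 10 → [4, 7, 10, 7, 3, 0]
i=3: 7<10, L[3] = 10+3 = 13 → [4, 7, 10, 13, 3, 0]
i=4: 3<13, L[4] = 13+3 = 16 → [4, 7, 10, 13, 16, 0]
i=5: 0<16, L[5] = 16+3 = 19 → [4, 7, 10, 13, 16, 19]

19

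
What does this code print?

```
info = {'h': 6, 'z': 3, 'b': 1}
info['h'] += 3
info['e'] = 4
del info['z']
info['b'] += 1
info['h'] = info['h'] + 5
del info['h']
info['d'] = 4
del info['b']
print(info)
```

{'e': 4, 'd': 4}

info['h'] = 6+3 = 9 → {'h': 9, 'z': 3, 'b': 1}
info['e'] = 4 → {'h': 9, 'z': 3, 'b': 1, 'e': 4}
del 'z' → {'h': 9, 'b': 1, 'e': 4}
info['b'] = 1+1 = 2 → {'h': 9, 'b': 2, 'e': 4}
info['h'] = info['h']+5 = 14 → {'h': 14, 'b': 2, 'e': 4}
del 'h' → {'b': 2, 'e': 4}
info['d'] = 4 → {'b': 2, 'e': 4, 'd': 4}
del 'b' → {'e': 4, 'd': 4}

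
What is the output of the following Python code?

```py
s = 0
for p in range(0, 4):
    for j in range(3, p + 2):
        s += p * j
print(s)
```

p=2,j=3: s = 0+6 = 6
p=3,j=3: s = 6+9 = 15
p=3,j=4: s = 15+12 = 27

27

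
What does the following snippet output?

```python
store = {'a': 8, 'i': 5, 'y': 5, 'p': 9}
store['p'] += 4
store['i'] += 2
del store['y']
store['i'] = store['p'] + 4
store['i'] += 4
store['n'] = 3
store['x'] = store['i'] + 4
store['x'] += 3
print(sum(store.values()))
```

73

store['p'] = 9+4 = 13 → {'a': 8, 'i': 5, 'y': 5, 'p': 13}
store['i'] = 5+2 = 7 → {'a': 8, 'i': 7, 'y': 5, 'p': 13}
del 'y' → {'a': 8, 'i': 7, 'p': 13}
store['i'] = store['p']+4 = 17 → {'a': 8, 'i': 17, 'p': 13}
store['i'] = 17+4 = 21 → {'a': 8, 'i': 21, 'p': 13}
store['n'] = 3 → {'a': 8, 'i': 21, 'p': 13, 'n': 3}
store['x'] = store['i']+4 = 25 → {'a': 8, 'i': 21, 'p': 13, 'n': 3, 'x': 25}
store['x'] = 25+3 = 28 → {'a': 8, 'i': 21, 'p': 13, 'n': 3, 'x': 28}
sum of values = 73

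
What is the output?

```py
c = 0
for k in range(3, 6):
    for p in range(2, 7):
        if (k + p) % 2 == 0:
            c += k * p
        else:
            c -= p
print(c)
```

80

k=3,p=2: odd sum, c = 0-2 = -2
k=3,p=3: even sum, c = (-2)+9 = 7
k=3,p=4: odd sum, c = 7-4 = 3
k=3,p=5: even sum, c = 3+15 = 18
k=3,p=6: odd sum, c = 18-6 = 12
k=4,p=2: even sum, c = 12+8 = 20
k=4,p=3: odd sum, c = 20-3 = 17
k=4,p=4: even sum, c = 17+16 = 33
k=4,p=5: odd sum, c = 33-5 = 28
k=4,p=6: even sum, c = 28+24 = 52
k=5,p=2: odd sum, c = 52-2 = 50
k=5,p=3: even sum, c = 50+15 = 65
k=5,p=4: odd sum, c = 65-4 = 61
k=5,p=5: even sum, c = 61+25 = 86
k=5,p=6: odd sum, c = 86-6 = 80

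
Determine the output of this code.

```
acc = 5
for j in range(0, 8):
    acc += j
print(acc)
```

j=0: acc = 5+0 = 5
j=1: acc = 5+1 = 6
j=2: acc = 6+2 = 8
j=3: acc = 8+3 = 11
j=4: acc = 11+4 = 15
j=5: acc = 15+5 = 20
j=6: acc = 20+6 = 26
j=7: acc = 26+7 = 33

33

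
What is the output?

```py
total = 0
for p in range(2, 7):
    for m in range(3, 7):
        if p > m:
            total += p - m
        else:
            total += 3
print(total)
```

p=2,m=3: not 2>3, total = 0+3 = 3
p=2,m=4: not 2>4, total = 3+3 = 6
p=2,m=5: not 2>5, total = 6+3 = 9
p=2,m=6: not 2>6, total = 9+3 = 12
p=3,m=3: not 3>3, total = 12+3 = 15
p=3,m=4: not 3>4, total = 15+3 = 18
p=3,m=5: not 3>5, total = 18+3 = 21
p=3,m=6: not 3>6, total = 21+3 = 24
p=4,m=3: 4>3, total = 24+1 = 25
p=4,m=4: not 4>4, total = 25+3 = 28
p=4,m=5: not 4>5, total = 28+3 = 31
p=4,m=6: not 4>6, total = 31+3 = 34
p=5,m=3: 5>3, total = 34+2 = 36
p=5,m=4: 5>4, total = 36+1 = 37
p=5,m=5: not 5>5, total = 37+3 = 40
p=5,m=6: not 5>6, total = 40+3 = 43
p=6,m=3: 6>3, total = 43+3 = 46
p=6,m=4: 6>4, total = 46+2 = 48
p=6,m=5: 6>5, total = 48+1 = 49
p=6,m=6: not 6>6, total = 49+3 = 52

52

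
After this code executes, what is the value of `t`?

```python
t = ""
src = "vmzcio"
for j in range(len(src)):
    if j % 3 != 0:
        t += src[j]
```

'mzio'

j=0: skip
j=1: add 'm' → 'm'
j=2: add 'z' → 'mz'
j=3: skip
j=4: add 'i' → 'mzi'
j=5: add 'o' → 'mzio'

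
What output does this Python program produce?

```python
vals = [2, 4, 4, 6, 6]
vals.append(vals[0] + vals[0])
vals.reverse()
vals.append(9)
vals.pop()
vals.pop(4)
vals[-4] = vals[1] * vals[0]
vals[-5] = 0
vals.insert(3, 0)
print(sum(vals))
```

36

append vals[0]+vals[0] = 2+2 = 4 → [2, 4, 4, 6, 6, 4]
reverse → [4, 6, 6, 4, 4, 2]
append 9 → [4, 6, 6, 4, 4, 2, 9]
pop() removes 9 → [4, 6, 6, 4, 4, 2]
pop(4) removes 4 → [4, 6, 6, 4, 2]
vals[-4] = vals[1]*vals[0] = 6*4 = 24 → [4, 24, 6, 4, 2]
vals[-5] = 0 → [0, 24, 6, 4, 2]
insert 0 at 3 → [0, 24, 6, 0, 4, 2]
sum = 36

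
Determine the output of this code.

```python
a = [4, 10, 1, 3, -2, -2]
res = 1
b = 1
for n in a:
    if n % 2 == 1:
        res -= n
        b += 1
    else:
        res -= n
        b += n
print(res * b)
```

-169

n=4: not odd, res = 1-4 = -3; b=5
n=10: not odd, res = (-3)-10 = -13; b=15
n=1: odd, res = (-13)-1 = -14; b=16
n=3: odd, res = (-14)-3 = -17; b=17
n=-2: not odd, res = (-17)-(-2) = -15; b=15
n=-2: not odd, res = (-15)-(-2) = -13; b=13
res*b = (-13)*13 = -169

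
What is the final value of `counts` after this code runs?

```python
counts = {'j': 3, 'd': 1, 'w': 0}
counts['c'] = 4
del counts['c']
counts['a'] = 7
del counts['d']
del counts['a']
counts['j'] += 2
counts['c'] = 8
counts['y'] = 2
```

{'j': 5, 'w': 0, 'c': 8, 'y': 2}

counts['c'] = 4 → {'j': 3, 'd': 1, 'w': 0, 'c': 4}
del 'c' → {'j': 3, 'd': 1, 'w': 0}
counts['a'] = 7 → {'j': 3, 'd': 1, 'w': 0, 'a': 7}
del 'd' → {'j': 3, 'w': 0, 'a': 7}
del 'a' → {'j': 3, 'w': 0}
counts['j'] = 3+2 = 5 → {'j': 5, 'w': 0}
counts['c'] = 8 → {'j': 5, 'w': 0, 'c': 8}
counts['y'] = 2 → {'j': 5, 'w': 0, 'c': 8, 'y': 2}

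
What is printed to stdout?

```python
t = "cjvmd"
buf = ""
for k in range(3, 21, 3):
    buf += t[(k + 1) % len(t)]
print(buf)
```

dvcmjd

k=3: add t[4]='d' → 'd'
k=6: add t[2]='v' → 'dv'
k=9: add t[0]='c' → 'dvc'
k=12: add t[3]='m' → 'dvcm'
k=15: add t[1]='j' → 'dvcmj'
k=18: add t[4]='d' → 'dvcmjd'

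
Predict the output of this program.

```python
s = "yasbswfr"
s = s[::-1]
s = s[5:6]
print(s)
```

s

reverse → 'rfwsbsay'
slice [5:6] → 's'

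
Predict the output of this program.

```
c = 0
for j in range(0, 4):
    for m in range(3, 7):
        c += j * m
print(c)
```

108

j=0,m=3: c = 0+0 = 0
j=0,m=4: c = 0+0 = 0
j=0,m=5: c = 0+0 = 0
j=0,m=6: c = 0+0 = 0
j=1,m=3: c = 0+3 = 3
j=1,m=4: c = 3+4 = 7
j=1,m=5: c = 7+5 = 12
j=1,m=6: c = 12+6 = 18
j=2,m=3: c = 18+6 = 24
j=2,m=4: c = 24+8 = 32
j=2,m=5: c = 32+10 = 42
j=2,m=6: c = 42+12 = 54
j=3,m=3: c = 54+9 = 63
j=3,m=4: c = 63+12 = 75
j=3,m=5: c = 75+15 = 90
j=3,m=6: c = 90+18 = 108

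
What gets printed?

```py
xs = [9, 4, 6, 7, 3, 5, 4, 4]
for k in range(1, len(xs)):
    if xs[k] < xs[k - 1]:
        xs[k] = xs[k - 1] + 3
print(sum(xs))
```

k=1: 4<9, xs[1] = 9+3 = 12 → [9, 12, 6, 7, 3, 5, 4, 4]
k=2: 6<12, xs[2] = 12+3 = 15 → [9, 12, 15, 7, 3, 5, 4, 4]
k=3: 7<15, xs[3] = 15+3 = 18 → [9, 12, 15, 18, 3, 5, 4, 4]
k=4: 3<18, xs[4] = 18+3 = 21 → [9, 12, 15, 18, 21, 5, 4, 4]
k=5: 5<21, xs[5] = 21+3 = 24 → [9, 12, 15, 18, 21, 24, 4, 4]
k=6: 4<24, xs[6] = 24+3 = 27 → [9, 12, 15, 18, 21, 24, 27, 4]
k=7: 4<27, xs[7] = 27+3 = 30 → [9, 12, 15, 18, 21, 24, 27, 30]
sum = 156

156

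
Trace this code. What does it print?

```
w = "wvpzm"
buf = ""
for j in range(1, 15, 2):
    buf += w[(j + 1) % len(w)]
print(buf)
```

j=1: add w[2]='p' → 'p'
j=3: add w[4]='m' → 'pm'
j=5: add w[1]='v' → 'pmv'
j=7: add w[3]='z' → 'pmvz'
j=9: add w[0]='w' → 'pmvzw'
j=11: add w[2]='p' → 'pmvzwp'
j=13: add w[4]='m' → 'pmvzwpm'

pmvzwpm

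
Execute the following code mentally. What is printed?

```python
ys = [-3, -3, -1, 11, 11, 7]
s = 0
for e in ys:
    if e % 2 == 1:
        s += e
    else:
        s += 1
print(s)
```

22

e=-3: odd, s = 0+(-3) = -3
e=-3: odd, s = (-3)+(-3) = -6
e=-1: odd, s = (-6)+(-1) = -7
e=11: odd, s = (-7)+11 = 4
e=11: odd, s = 4+11 = 15
e=7: odd, s = 15+7 = 22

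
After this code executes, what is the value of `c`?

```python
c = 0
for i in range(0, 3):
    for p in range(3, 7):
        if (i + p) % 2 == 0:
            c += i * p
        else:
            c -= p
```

2

i=0,p=3: odd sum, c = 0-3 = -3
i=0,p=4: even sum, c = (-3)+0 = -3
i=0,p=5: odd sum, c = (-3)-5 = -8
i=0,p=6: even sum, c = (-8)+0 = -8
i=1,p=3: even sum, c = (-8)+3 = -5
i=1,p=4: odd sum, c = (-5)-4 = -9
i=1,p=5: even sum, c = (-9)+5 = -4
i=1,p=6: odd sum, c = (-4)-6 = -10
i=2,p=3: odd sum, c = (-10)-3 = -13
i=2,p=4: even sum, c = (-13)+8 = -5
i=2,p=5: odd sum, c = (-5)-5 = -10
i=2,p=6: even sum, c = (-10)+12 = 2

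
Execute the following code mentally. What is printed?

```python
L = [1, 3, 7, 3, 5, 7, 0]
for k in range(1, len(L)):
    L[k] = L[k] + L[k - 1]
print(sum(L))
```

101

k=1: L[1] = 3+1 = 4 → [1, 4, 7, 3, 5, 7, 0]
k=2: L[2] = 7+4 = 11 → [1, 4, 11, 3, 5, 7, 0]
k=3: L[3] = 3+11 = 14 → [1, 4, 11, 14, 5, 7, 0]
k=4: L[4] = 5+14 = 19 → [1, 4, 11, 14, 19, 7, 0]
k=5: L[5] = 7+19 = 26 → [1, 4, 11, 14, 19, 26, 0]
k=6: L[6] = 0+26 = 26 → [1, 4, 11, 14, 19, 26, 26]
sum = 101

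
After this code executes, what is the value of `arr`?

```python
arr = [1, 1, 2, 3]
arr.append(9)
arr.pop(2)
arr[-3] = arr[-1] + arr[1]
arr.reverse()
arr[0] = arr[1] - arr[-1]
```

[2, 3, 10, 1]

append 9 → [1, 1, 2, 3, 9]
pop(2) removes 2 → [1, 1, 3, 9]
arr[-3] = arr[-1]+arr[1] = 9+1 = 10 → [1, 10, 3, 9]
reverse → [9, 3, 10, 1]
arr[0] = arr[1]-arr[-1] = 3-1 = 2 → [2, 3, 10, 1]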